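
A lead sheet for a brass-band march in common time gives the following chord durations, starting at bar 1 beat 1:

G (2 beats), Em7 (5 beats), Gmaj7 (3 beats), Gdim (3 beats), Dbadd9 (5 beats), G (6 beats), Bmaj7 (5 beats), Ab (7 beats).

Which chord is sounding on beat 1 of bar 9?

Beat 1 of bar 9 is beat (9−1)×4 + 1 = 33 overall.
Running totals: G ends at 2, Em7 ends at 7, Gmaj7 ends at 10, Gdim ends at 13, Dbadd9 ends at 18, G ends at 24, Bmaj7 ends at 29, Ab ends at 36.
Beat 33 falls within Ab.

Ab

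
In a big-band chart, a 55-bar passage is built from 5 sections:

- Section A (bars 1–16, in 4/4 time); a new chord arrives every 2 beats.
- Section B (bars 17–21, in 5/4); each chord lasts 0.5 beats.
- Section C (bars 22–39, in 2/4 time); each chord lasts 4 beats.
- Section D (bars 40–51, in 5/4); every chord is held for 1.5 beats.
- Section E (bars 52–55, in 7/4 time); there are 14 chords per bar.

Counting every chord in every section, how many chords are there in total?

187 chords

A: 16 bars × 4 beats = 64 beats; 2 beats/chord → 32 chords.
B: 5 bars × 5 beats = 25 beats; 0.5 beats/chord → 50 chords.
C: 18 bars × 2 beats = 36 beats; 4 beats/chord → 9 chords.
D: 12 bars × 5 beats = 60 beats; 1.5 beats/chord → 40 chords.
E: 4 bars × 7 beats = 28 beats; 0.5 beats/chord → 56 chords.
Total: 32 + 50 + 9 + 40 + 56 = 187.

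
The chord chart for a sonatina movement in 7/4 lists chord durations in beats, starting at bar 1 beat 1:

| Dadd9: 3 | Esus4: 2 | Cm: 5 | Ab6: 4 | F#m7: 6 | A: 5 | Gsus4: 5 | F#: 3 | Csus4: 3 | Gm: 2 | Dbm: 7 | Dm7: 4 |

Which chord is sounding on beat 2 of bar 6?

Gm

Beat 2 of bar 6 is beat (6−1)×7 + 2 = 37 overall.
Running totals: Dadd9 ends at 3, Esus4 ends at 5, Cm ends at 10, Ab6 ends at 14, F#m7 ends at 20, A ends at 25, Gsus4 ends at 30, F# ends at 33, Csus4 ends at 36, Gm ends at 38.
Beat 37 falls within Gm.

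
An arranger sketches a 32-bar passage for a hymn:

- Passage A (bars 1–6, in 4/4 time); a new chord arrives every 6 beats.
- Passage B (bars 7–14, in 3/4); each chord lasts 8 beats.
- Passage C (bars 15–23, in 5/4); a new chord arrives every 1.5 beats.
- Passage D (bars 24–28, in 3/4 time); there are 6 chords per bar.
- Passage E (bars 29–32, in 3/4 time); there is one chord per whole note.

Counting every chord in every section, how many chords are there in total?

A has 24 beats and chords last 6 each, so 4 chords.
B has 24 beats and chords last 8 each, so 3 chords.
C has 45 beats and chords last 1.5 each, so 30 chords.
D has 15 beats and chords last 0.5 each, so 30 chords.
E has 12 beats and chords last 4 each, so 3 chords.
Total: 4 + 3 + 30 + 30 + 3 = 70.

70 chords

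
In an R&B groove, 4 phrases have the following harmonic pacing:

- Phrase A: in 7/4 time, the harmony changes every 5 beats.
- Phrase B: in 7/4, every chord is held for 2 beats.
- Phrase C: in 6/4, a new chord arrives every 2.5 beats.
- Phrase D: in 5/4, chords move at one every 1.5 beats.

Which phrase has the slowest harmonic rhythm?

Phrase A

A: 7 beats/bar ÷ 5 beats/chord = 1.4 chords/bar.
B: 7 beats/bar ÷ 2 beats/chord = 3.5 chords/bar.
C: 6 beats/bar ÷ 2.5 beats/chord = 2.4 chords/bar.
D: 5 beats/bar ÷ 1.5 beats/chord = 10/3 chords/bar.
Slowest is A at 1.4 chords/bar.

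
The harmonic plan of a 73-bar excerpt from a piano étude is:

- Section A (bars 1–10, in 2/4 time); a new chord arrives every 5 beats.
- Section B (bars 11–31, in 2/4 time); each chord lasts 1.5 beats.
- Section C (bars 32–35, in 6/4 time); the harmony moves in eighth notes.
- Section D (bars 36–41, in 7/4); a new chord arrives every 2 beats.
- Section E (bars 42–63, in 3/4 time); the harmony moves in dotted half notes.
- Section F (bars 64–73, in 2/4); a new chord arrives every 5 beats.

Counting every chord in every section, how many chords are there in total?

A has 20 beats and chords last 5 each, so 4 chords.
B has 42 beats and chords last 1.5 each, so 28 chords.
C has 24 beats and chords last 0.5 each, so 48 chords.
D has 42 beats and chords last 2 each, so 21 chords.
E has 66 beats and chords last 3 each, so 22 chords.
F has 20 beats and chords last 5 each, so 4 chords.
Total: 4 + 28 + 48 + 21 + 22 + 4 = 127.

127 chords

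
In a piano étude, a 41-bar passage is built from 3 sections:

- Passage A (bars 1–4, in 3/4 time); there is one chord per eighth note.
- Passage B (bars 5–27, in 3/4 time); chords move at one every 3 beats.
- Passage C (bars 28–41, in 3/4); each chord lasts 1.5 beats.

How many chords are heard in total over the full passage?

A: 4 bars × 3 beats = 12 beats; 0.5 beats/chord → 24 chords.
B: 23 bars × 3 beats = 69 beats; 3 beats/chord → 23 chords.
C: 14 bars × 3 beats = 42 beats; 1.5 beats/chord → 28 chords.
Total: 24 + 23 + 28 = 75.

75 chords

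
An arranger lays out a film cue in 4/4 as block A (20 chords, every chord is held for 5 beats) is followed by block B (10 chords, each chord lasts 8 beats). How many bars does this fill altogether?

A: 20 × 5 = 100 beats = 25 bars.
B: 10 × 8 = 80 beats = 20 bars.
Total: 25 + 20 = 45 bars.

45 bars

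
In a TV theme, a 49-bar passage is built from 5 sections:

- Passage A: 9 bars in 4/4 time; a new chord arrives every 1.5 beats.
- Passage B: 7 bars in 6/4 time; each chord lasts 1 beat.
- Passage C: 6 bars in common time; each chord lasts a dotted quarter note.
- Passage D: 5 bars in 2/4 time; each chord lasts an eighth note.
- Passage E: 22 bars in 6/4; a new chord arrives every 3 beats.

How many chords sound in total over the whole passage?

A: 9 bars × 4 beats = 36 beats; 1.5 beats/chord → 24 chords.
B: 7 bars × 6 beats = 42 beats; 1 beat/chord → 42 chords.
C: 6 bars × 4 beats = 24 beats; 1.5 beats/chord → 16 chords.
D: 5 bars × 2 beats = 10 beats; 0.5 beats/chord → 20 chords.
E: 22 bars × 6 beats = 132 beats; 3 beats/chord → 44 chords.
Total: 24 + 42 + 16 + 20 + 44 = 146.

146 chords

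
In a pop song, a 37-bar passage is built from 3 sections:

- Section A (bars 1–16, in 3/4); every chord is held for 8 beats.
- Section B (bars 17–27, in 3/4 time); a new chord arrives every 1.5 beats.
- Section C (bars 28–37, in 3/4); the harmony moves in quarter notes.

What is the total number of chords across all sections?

58 chords

A: 16·3 = 48 beats, 48/8 = 6 chords.
B: 11·3 = 33 beats, 33/1.5 = 22 chords.
C: 10·3 = 30 beats, 30/1 = 30 chords.
Total: 6 + 22 + 30 = 58.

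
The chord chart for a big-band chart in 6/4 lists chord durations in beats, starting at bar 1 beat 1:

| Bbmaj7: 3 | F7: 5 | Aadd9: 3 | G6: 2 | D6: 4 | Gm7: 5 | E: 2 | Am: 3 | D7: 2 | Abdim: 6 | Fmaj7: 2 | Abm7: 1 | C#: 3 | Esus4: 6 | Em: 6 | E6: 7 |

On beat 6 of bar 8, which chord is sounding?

Beat 6 of bar 8 is beat (8−1)×6 + 6 = 48 overall.
Running totals: Bbmaj7 ends at 3, F7 ends at 8, Aadd9 ends at 11, G6 ends at 13, D6 ends at 17, Gm7 ends at 22, E ends at 24, Am ends at 27, D7 ends at 29, Abdim ends at 35, Fmaj7 ends at 37, Abm7 ends at 38, C# ends at 41, Esus4 ends at 47, Em ends at 53.
Beat 48 falls within Em.

Em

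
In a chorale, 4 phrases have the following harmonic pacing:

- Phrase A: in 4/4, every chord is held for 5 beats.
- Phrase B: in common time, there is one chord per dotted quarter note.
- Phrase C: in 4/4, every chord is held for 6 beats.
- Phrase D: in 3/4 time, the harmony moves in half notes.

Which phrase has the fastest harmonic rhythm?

Phrase B

A: each chord is 5 beats in 4/4, so 0.8 per bar.
B: each chord is 1.5 beats in 4/4, so 8/3 per bar.
C: each chord is 6 beats in 4/4, so 2/3 per bar.
D: each chord is 2 beats in 3/4, so 1.5 per bar.
Fastest is B at 8/3 chords/bar.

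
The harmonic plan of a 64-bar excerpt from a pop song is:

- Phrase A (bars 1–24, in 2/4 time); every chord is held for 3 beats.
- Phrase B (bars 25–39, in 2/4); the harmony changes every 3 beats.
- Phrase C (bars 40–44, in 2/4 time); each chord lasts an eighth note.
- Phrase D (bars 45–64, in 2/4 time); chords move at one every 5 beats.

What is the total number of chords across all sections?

54 chords

A: 24 bars × 2 beats = 48 beats; 3 beats/chord → 16 chords.
B: 15 bars × 2 beats = 30 beats; 3 beats/chord → 10 chords.
C: 5 bars × 2 beats = 10 beats; 0.5 beats/chord → 20 chords.
D: 20 bars × 2 beats = 40 beats; 5 beats/chord → 8 chords.
Total: 16 + 10 + 20 + 8 = 54.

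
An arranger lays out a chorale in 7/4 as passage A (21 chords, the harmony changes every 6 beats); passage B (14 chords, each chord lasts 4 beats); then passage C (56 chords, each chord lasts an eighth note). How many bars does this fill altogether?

30 bars

A: 21 × 6 = 126 beats = 18 bars.
B: 14 × 4 = 56 beats = 8 bars.
C: 56 × 0.5 = 28 beats = 4 bars.
Total: 18 + 8 + 4 = 30 bars.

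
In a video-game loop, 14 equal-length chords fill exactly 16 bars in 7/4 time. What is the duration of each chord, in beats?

8 beats

16 bars × 7 beats/bar = 112 beats total.
112 beats ÷ 14 chords = 8 beats per chord.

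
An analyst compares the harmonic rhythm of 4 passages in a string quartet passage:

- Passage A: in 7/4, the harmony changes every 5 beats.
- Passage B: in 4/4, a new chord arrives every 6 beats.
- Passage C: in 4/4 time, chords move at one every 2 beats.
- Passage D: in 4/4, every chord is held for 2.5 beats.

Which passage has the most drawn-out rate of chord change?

A: 7 beats/bar ÷ 5 beats/chord = 1.4 chords/bar.
B: 4 beats/bar ÷ 6 beats/chord = 2/3 chords/bar.
C: 4 beats/bar ÷ 2 beats/chord = 2 chords/bar.
D: 4 beats/bar ÷ 2.5 beats/chord = 1.6 chords/bar.
Slowest is B at 2/3 chords/bar.

Passage B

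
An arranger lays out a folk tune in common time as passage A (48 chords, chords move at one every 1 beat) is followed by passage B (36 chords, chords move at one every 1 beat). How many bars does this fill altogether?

A: 48 × 1 = 48 beats = 12 bars.
B: 36 × 1 = 36 beats = 9 bars.
Total: 12 + 9 = 21 bars.

21 bars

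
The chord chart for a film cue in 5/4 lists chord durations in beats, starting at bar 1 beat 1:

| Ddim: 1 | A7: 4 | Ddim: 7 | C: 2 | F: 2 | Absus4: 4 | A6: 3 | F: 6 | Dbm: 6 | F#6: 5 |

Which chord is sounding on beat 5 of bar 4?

Beat 5 of bar 4 is beat (4−1)×5 + 5 = 20 overall.
Running totals: Ddim ends at 1, A7 ends at 5, Ddim ends at 12, C ends at 14, F ends at 16, Absus4 ends at 20.
Beat 20 falls within Absus4.

Absus4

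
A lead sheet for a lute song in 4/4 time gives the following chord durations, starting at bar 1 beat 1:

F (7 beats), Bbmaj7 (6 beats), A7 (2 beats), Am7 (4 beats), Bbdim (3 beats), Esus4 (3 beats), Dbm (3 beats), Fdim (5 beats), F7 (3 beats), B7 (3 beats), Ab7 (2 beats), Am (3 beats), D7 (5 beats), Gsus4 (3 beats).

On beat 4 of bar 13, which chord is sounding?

Beat 4 of bar 13 is beat (13−1)×4 + 4 = 52 overall.
Running totals: F ends at 7, Bbmaj7 ends at 13, A7 ends at 15, Am7 ends at 19, Bbdim ends at 22, Esus4 ends at 25, Dbm ends at 28, Fdim ends at 33, F7 ends at 36, B7 ends at 39, Ab7 ends at 41, Am ends at 44, D7 ends at 49, Gsus4 ends at 52.
Beat 52 falls within Gsus4.

Gsus4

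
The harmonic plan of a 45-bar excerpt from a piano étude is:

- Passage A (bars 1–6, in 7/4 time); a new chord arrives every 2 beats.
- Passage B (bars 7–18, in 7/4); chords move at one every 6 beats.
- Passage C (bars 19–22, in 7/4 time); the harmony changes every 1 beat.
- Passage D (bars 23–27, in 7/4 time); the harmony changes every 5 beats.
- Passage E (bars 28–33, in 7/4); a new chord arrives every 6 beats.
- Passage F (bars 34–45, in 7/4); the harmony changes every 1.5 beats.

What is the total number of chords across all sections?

A: 6·7 = 42 beats, 42/2 = 21 chords.
B: 12·7 = 84 beats, 84/6 = 14 chords.
C: 4·7 = 28 beats, 28/1 = 28 chords.
D: 5·7 = 35 beats, 35/5 = 7 chords.
E: 6·7 = 42 beats, 42/6 = 7 chords.
F: 12·7 = 84 beats, 84/1.5 = 56 chords.
Total: 21 + 14 + 28 + 7 + 7 + 56 = 133.

133 chords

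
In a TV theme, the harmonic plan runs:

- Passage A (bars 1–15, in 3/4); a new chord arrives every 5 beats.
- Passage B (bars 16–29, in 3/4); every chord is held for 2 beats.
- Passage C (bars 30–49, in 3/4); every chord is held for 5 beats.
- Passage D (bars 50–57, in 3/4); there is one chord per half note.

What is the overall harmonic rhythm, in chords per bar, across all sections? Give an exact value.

A: 15 × 3 = 45 beats ÷ 5 = 9 chords.
B: 14 × 3 = 42 beats ÷ 2 = 21 chords.
C: 20 × 3 = 60 beats ÷ 5 = 12 chords.
D: 8 × 3 = 24 beats ÷ 2 = 12 chords.
Overall: 54 chords over 57 bars → 54/57 = 18/19 chords per bar.

18/19 chords per bar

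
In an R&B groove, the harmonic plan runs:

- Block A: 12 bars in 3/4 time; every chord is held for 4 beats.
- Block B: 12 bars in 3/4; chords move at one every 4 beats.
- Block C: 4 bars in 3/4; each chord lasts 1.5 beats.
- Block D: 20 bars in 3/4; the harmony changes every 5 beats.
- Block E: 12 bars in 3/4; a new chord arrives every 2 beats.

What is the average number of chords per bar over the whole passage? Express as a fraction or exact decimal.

14/15 chords per bar

A: 12 × 3 = 36 beats ÷ 4 = 9 chords.
B: 12 × 3 = 36 beats ÷ 4 = 9 chords.
C: 4 × 3 = 12 beats ÷ 1.5 = 8 chords.
D: 20 × 3 = 60 beats ÷ 5 = 12 chords.
E: 12 × 3 = 36 beats ÷ 2 = 18 chords.
Overall: 56 chords over 60 bars → 56/60 = 14/15 chords per bar.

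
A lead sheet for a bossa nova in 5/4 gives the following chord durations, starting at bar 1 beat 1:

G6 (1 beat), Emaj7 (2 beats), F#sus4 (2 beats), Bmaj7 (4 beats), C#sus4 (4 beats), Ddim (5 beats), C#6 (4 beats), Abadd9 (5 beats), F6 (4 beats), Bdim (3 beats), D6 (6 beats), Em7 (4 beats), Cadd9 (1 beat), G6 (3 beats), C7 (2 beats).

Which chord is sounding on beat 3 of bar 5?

Beat 3 of bar 5 is beat (5−1)×5 + 3 = 23 overall.
Running totals: G6 ends at 1, Emaj7 ends at 3, F#sus4 ends at 5, Bmaj7 ends at 9, C#sus4 ends at 13, Ddim ends at 18, C#6 ends at 22, Abadd9 ends at 27.
Beat 23 falls within Abadd9.

Abadd9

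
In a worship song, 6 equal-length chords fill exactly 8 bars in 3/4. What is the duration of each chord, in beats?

4 beats

8 bars × 3 beats/bar = 24 beats total.
24 beats ÷ 6 chords = 4 beats per chord.
(That is a whole note.)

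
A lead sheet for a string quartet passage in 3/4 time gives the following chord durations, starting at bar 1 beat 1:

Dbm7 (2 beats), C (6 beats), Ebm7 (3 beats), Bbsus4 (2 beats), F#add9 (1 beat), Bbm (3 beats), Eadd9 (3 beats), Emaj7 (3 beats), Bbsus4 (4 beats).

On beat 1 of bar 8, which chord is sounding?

Emaj7

Beat 1 of bar 8 is beat (8−1)×3 + 1 = 22 overall.
Running totals: Dbm7 ends at 2, C ends at 8, Ebm7 ends at 11, Bbsus4 ends at 13, F#add9 ends at 14, Bbm ends at 17, Eadd9 ends at 20, Emaj7 ends at 23.
Beat 22 falls within Emaj7.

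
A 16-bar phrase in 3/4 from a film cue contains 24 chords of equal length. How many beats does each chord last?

2 beats

16 bars × 3 beats/bar = 48 beats total.
48 beats ÷ 24 chords = 2 beats per chord.
(That is a half note.)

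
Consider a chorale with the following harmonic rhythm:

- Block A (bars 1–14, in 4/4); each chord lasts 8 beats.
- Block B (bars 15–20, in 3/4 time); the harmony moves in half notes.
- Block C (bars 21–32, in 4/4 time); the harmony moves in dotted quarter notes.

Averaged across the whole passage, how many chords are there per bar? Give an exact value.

1.5 chords per bar

A: 14 × 4 = 56 beats ÷ 8 = 7 chords.
B: 6 × 3 = 18 beats ÷ 2 = 9 chords.
C: 12 × 4 = 48 beats ÷ 1.5 = 32 chords.
Overall: 48 chords over 32 bars → 48/32 = 1.5 chords per bar.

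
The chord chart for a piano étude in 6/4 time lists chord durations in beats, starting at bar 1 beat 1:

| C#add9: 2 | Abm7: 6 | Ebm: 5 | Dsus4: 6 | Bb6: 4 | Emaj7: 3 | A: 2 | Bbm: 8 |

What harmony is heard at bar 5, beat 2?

Beat 2 of bar 5 is beat (5−1)×6 + 2 = 26 overall.
Running totals: C#add9 ends at 2, Abm7 ends at 8, Ebm ends at 13, Dsus4 ends at 19, Bb6 ends at 23, Emaj7 ends at 26.
Beat 26 falls within Emaj7.

Emaj7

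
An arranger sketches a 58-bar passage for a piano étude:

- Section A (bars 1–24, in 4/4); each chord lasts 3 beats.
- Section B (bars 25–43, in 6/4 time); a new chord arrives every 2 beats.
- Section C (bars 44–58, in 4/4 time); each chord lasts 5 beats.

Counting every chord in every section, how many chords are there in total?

101 chords

A: 24·4 = 96 beats, 96/3 = 32 chords.
B: 19·6 = 114 beats, 114/2 = 57 chords.
C: 15·4 = 60 beats, 60/5 = 12 chords.
Total: 32 + 57 + 12 = 101.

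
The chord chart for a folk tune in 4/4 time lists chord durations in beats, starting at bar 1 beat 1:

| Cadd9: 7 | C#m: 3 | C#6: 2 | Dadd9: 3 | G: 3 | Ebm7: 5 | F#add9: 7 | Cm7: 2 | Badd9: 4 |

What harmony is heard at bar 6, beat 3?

Ebm7

Beat 3 of bar 6 is beat (6−1)×4 + 3 = 23 overall.
Running totals: Cadd9 ends at 7, C#m ends at 10, C#6 ends at 12, Dadd9 ends at 15, G ends at 18, Ebm7 ends at 23.
Beat 23 falls within Ebm7.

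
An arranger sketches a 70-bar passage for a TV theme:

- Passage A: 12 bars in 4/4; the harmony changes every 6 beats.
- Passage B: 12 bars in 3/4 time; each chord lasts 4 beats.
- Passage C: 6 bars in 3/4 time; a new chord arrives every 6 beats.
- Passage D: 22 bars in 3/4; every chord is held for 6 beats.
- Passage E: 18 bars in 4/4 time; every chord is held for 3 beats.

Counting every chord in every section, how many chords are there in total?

55 chords

A: 12·4 = 48 beats, 48/6 = 8 chords.
B: 12·3 = 36 beats, 36/4 = 9 chords.
C: 6·3 = 18 beats, 18/6 = 3 chords.
D: 22·3 = 66 beats, 66/6 = 11 chords.
E: 18·4 = 72 beats, 72/3 = 24 chords.
Total: 8 + 9 + 3 + 11 + 24 = 55.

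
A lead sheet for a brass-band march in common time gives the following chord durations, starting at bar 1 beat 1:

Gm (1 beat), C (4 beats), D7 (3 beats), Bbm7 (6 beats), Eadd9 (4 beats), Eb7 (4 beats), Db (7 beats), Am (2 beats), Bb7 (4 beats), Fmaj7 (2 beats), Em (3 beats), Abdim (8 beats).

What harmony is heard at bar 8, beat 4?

Bb7

Beat 4 of bar 8 is beat (8−1)×4 + 4 = 32 overall.
Running totals: Gm ends at 1, C ends at 5, D7 ends at 8, Bbm7 ends at 14, Eadd9 ends at 18, Eb7 ends at 22, Db ends at 29, Am ends at 31, Bb7 ends at 35.
Beat 32 falls within Bb7.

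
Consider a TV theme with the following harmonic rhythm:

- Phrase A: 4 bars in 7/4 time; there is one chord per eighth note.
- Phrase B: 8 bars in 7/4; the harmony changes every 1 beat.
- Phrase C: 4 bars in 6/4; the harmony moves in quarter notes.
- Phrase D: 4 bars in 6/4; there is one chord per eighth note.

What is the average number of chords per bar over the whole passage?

A: 4 bars of 7 beats is 28 beats; at 0.5 beats each that's 56 chords.
B: 8 bars of 7 beats is 56 beats; at 1 beat each that's 56 chords.
C: 4 bars of 6 beats is 24 beats; at 1 beat each that's 24 chords.
D: 4 bars of 6 beats is 24 beats; at 0.5 beats each that's 48 chords.
Overall: 184 chords over 20 bars → 184/20 = 9.2 chords per bar.

9.2 chords per bar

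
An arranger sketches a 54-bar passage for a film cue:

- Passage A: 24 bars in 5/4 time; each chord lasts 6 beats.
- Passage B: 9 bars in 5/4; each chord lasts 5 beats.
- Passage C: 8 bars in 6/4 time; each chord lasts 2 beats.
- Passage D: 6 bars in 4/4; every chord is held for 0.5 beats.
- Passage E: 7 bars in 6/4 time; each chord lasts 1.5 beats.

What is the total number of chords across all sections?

A has 120 beats and chords last 6 each, so 20 chords.
B has 45 beats and chords last 5 each, so 9 chords.
C has 48 beats and chords last 2 each, so 24 chords.
D has 24 beats and chords last 0.5 each, so 48 chords.
E has 42 beats and chords last 1.5 each, so 28 chords.
Total: 20 + 9 + 24 + 48 + 28 = 129.

129 chords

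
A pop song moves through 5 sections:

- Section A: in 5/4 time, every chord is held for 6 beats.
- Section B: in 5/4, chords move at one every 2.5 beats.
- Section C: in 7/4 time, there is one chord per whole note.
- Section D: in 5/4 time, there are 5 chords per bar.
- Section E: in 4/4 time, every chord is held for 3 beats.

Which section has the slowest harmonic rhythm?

Section A

A: each chord is 6 beats in 5/4, so 5/6 per bar.
B: each chord is 2.5 beats in 5/4, so 2 per bar.
C: each chord is 4 beats in 7/4, so 1.75 per bar.
D: each chord is 1 beat in 5/4, so 5 per bar.
E: each chord is 3 beats in 4/4, so 4/3 per bar.
Slowest is A at 5/6 chords/bar.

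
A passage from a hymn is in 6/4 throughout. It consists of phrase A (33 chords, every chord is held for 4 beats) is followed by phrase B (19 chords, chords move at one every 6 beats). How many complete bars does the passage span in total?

A: 33 × 4 = 132 beats = 22 bars.
B: 19 × 6 = 114 beats = 19 bars.
Total: 22 + 19 = 41 bars.

41 bars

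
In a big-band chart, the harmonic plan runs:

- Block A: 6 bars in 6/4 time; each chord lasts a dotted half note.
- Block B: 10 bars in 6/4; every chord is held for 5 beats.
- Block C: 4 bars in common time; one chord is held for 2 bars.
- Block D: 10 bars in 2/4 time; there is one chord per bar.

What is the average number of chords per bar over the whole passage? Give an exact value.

A: 6 bars of 6 beats is 36 beats; at 3 beats each that's 12 chords.
B: 10 bars of 6 beats is 60 beats; at 5 beats each that's 12 chords.
C: 4 bars of 4 beats is 16 beats; at 8 beats each that's 2 chords.
D: 10 bars of 2 beats is 20 beats; at 2 beats each that's 10 chords.
Overall: 36 chords over 30 bars → 36/30 = 1.2 chords per bar.

1.2 chords per bar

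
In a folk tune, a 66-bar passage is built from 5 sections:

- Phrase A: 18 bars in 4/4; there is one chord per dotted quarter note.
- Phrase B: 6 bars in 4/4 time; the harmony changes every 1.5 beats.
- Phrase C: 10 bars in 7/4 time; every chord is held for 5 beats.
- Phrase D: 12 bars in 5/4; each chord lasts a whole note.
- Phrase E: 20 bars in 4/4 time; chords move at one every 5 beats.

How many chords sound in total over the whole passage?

109 chords

A: 18·4 = 72 beats, 72/1.5 = 48 chords.
B: 6·4 = 24 beats, 24/1.5 = 16 chords.
C: 10·7 = 70 beats, 70/5 = 14 chords.
D: 12·5 = 60 beats, 60/4 = 15 chords.
E: 20·4 = 80 beats, 80/5 = 16 chords.
Total: 48 + 16 + 14 + 15 + 16 = 109.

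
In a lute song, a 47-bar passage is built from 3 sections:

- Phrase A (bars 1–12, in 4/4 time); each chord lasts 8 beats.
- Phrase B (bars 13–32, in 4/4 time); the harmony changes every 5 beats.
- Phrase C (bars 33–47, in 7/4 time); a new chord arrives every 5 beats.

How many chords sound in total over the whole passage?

A has 48 beats and chords last 8 each, so 6 chords.
B has 80 beats and chords last 5 each, so 16 chords.
C has 105 beats and chords last 5 each, so 21 chords.
Total: 6 + 16 + 21 = 43.

43 chords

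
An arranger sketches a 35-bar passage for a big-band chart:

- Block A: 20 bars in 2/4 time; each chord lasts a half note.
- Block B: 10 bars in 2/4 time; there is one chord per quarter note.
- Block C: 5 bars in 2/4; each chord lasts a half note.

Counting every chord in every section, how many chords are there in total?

A: 20 bars × 2 beats = 40 beats; 2 beats/chord → 20 chords.
B: 10 bars × 2 beats = 20 beats; 1 beat/chord → 20 chords.
C: 5 bars × 2 beats = 10 beats; 2 beats/chord → 5 chords.
Total: 20 + 20 + 5 = 45.

45 chords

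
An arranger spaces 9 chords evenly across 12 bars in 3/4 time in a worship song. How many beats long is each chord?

12 bars × 3 beats/bar = 36 beats total.
36 beats ÷ 9 chords = 4 beats per chord.
(That is a whole note.)

4 beats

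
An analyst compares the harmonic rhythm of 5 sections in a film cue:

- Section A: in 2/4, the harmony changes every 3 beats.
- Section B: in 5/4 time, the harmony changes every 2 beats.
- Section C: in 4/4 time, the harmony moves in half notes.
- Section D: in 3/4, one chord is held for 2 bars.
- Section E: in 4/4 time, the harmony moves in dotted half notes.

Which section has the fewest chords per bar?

A: 2 beats/bar ÷ 3 beats/chord = 2/3 chords/bar.
B: 5 beats/bar ÷ 2 beats/chord = 2.5 chords/bar.
C: 4 beats/bar ÷ 2 beats/chord = 2 chords/bar.
D: 3 beats/bar ÷ 6 beats/chord = 0.5 chords/bar.
E: 4 beats/bar ÷ 3 beats/chord = 4/3 chords/bar.
Slowest is D at 0.5 chords/bar.

Section D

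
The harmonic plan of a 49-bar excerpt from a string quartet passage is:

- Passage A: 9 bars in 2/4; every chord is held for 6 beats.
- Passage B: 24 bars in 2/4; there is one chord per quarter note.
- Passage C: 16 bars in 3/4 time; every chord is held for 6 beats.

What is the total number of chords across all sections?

59 chords

A has 18 beats and chords last 6 each, so 3 chords.
B has 48 beats and chords last 1 each, so 48 chords.
C has 48 beats and chords last 6 each, so 8 chords.
Total: 3 + 48 + 8 = 59.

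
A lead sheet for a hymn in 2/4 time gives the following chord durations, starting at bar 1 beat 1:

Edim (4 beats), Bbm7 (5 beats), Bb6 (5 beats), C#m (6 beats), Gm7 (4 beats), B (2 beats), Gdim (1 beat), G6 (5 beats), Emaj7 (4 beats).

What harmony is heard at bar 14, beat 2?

Beat 2 of bar 14 is beat (14−1)×2 + 2 = 28 overall.
Running totals: Edim ends at 4, Bbm7 ends at 9, Bb6 ends at 14, C#m ends at 20, Gm7 ends at 24, B ends at 26, Gdim ends at 27, G6 ends at 32.
Beat 28 falls within G6.

G6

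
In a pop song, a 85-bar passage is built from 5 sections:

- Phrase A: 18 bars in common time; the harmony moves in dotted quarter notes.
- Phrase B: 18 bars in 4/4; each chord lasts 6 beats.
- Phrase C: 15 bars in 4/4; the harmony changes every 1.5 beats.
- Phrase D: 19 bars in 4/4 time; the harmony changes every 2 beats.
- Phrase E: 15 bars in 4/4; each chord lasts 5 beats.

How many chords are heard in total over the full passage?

150 chords

A: 18 bars × 4 beats = 72 beats; 1.5 beats/chord → 48 chords.
B: 18 bars × 4 beats = 72 beats; 6 beats/chord → 12 chords.
C: 15 bars × 4 beats = 60 beats; 1.5 beats/chord → 40 chords.
D: 19 bars × 4 beats = 76 beats; 2 beats/chord → 38 chords.
E: 15 bars × 4 beats = 60 beats; 5 beats/chord → 12 chords.
Total: 48 + 12 + 40 + 38 + 12 = 150.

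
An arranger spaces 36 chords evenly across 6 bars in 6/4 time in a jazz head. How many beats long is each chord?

6 bars × 6 beats/bar = 36 beats total.
36 beats ÷ 36 chords = 1 beats per chord.
(That is a quarter note.)

1 beat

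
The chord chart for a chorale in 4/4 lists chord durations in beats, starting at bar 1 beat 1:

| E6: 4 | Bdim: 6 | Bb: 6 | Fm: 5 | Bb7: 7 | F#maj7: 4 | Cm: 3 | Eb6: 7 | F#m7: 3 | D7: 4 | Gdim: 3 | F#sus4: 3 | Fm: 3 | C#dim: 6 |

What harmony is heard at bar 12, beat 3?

Beat 3 of bar 12 is beat (12−1)×4 + 3 = 47 overall.
Running totals: E6 ends at 4, Bdim ends at 10, Bb ends at 16, Fm ends at 21, Bb7 ends at 28, F#maj7 ends at 32, Cm ends at 35, Eb6 ends at 42, F#m7 ends at 45, D7 ends at 49.
Beat 47 falls within D7.

D7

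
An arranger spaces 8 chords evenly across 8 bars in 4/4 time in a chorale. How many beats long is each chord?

4 beats

8 bars × 4 beats/bar = 32 beats total.
32 beats ÷ 8 chords = 4 beats per chord.
(That is a whole note.)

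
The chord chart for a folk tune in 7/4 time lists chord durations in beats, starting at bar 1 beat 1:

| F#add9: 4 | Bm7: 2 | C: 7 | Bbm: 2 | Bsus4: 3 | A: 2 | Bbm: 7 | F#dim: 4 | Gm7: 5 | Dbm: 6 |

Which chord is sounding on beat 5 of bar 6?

Beat 5 of bar 6 is beat (6−1)×7 + 5 = 40 overall.
Running totals: F#add9 ends at 4, Bm7 ends at 6, C ends at 13, Bbm ends at 15, Bsus4 ends at 18, A ends at 20, Bbm ends at 27, F#dim ends at 31, Gm7 ends at 36, Dbm ends at 42.
Beat 40 falls within Dbm.

Dbm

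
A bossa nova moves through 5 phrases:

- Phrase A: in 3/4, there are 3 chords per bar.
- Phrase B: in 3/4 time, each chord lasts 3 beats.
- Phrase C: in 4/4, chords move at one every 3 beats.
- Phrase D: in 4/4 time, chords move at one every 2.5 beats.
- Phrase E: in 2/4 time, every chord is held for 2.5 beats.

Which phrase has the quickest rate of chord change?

Phrase A

A: 3 beats/bar ÷ 1 beat/chord = 3 chords/bar.
B: 3 beats/bar ÷ 3 beats/chord = 1 chord/bar.
C: 4 beats/bar ÷ 3 beats/chord = 4/3 chords/bar.
D: 4 beats/bar ÷ 2.5 beats/chord = 1.6 chords/bar.
E: 2 beats/bar ÷ 2.5 beats/chord = 0.8 chords/bar.
Fastest is A at 3 chords/bar.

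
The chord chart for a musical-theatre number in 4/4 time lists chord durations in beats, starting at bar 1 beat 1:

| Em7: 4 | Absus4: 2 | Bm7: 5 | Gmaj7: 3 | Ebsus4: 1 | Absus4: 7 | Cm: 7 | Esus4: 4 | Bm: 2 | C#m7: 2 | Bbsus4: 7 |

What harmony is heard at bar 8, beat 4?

Beat 4 of bar 8 is beat (8−1)×4 + 4 = 32 overall.
Running totals: Em7 ends at 4, Absus4 ends at 6, Bm7 ends at 11, Gmaj7 ends at 14, Ebsus4 ends at 15, Absus4 ends at 22, Cm ends at 29, Esus4 ends at 33.
Beat 32 falls within Esus4.

Esus4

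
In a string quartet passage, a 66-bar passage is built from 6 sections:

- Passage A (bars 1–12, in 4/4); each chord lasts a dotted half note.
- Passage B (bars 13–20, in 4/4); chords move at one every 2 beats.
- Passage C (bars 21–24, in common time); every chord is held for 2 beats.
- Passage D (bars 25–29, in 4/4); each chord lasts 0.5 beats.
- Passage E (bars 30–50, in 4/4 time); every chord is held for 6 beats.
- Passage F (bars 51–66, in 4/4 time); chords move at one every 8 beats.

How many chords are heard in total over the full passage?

102 chords

A: 12·4 = 48 beats, 48/3 = 16 chords.
B: 8·4 = 32 beats, 32/2 = 16 chords.
C: 4·4 = 16 beats, 16/2 = 8 chords.
D: 5·4 = 20 beats, 20/0.5 = 40 chords.
E: 21·4 = 84 beats, 84/6 = 14 chords.
F: 16·4 = 64 beats, 64/8 = 8 chords.
Total: 16 + 16 + 8 + 40 + 14 + 8 = 102.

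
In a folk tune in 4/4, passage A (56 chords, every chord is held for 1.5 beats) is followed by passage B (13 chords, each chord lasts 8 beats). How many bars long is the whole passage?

47 bars

A: 56 × 1.5 = 84 beats = 21 bars.
B: 13 × 8 = 104 beats = 26 bars.
Total: 21 + 26 = 47 bars.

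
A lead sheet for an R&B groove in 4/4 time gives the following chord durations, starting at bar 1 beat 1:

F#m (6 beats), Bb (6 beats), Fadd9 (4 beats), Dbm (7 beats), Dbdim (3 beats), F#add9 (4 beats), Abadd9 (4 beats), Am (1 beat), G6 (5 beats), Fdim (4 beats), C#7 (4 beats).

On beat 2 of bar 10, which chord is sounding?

G6

Beat 2 of bar 10 is beat (10−1)×4 + 2 = 38 overall.
Running totals: F#m ends at 6, Bb ends at 12, Fadd9 ends at 16, Dbm ends at 23, Dbdim ends at 26, F#add9 ends at 30, Abadd9 ends at 34, Am ends at 35, G6 ends at 40.
Beat 38 falls within G6.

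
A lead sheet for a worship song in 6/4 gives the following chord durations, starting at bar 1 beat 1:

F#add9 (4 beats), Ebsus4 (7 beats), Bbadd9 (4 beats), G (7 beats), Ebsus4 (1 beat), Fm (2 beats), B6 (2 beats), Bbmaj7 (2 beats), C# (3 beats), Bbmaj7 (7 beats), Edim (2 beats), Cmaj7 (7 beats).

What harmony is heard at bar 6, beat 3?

Bbmaj7

Beat 3 of bar 6 is beat (6−1)×6 + 3 = 33 overall.
Running totals: F#add9 ends at 4, Ebsus4 ends at 11, Bbadd9 ends at 15, G ends at 22, Ebsus4 ends at 23, Fm ends at 25, B6 ends at 27, Bbmaj7 ends at 29, C# ends at 32, Bbmaj7 ends at 39.
Beat 33 falls within Bbmaj7.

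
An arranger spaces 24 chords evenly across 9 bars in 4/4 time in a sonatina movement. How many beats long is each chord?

9 bars × 4 beats/bar = 36 beats total.
36 beats ÷ 24 chords = 1.5 beats per chord.
(That is a dotted quarter note.)

1.5 beats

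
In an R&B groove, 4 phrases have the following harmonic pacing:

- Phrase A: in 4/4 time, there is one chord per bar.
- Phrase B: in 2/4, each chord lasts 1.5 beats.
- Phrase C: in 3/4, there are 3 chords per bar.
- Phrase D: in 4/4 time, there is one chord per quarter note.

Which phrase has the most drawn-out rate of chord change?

Phrase A

A: 4/4 = 1 chord/bar.
B: 2/1.5 = 4/3 chords/bar.
C: 3/1 = 3 chords/bar.
D: 4/1 = 4 chords/bar.
Slowest is A at 1 chords/bar.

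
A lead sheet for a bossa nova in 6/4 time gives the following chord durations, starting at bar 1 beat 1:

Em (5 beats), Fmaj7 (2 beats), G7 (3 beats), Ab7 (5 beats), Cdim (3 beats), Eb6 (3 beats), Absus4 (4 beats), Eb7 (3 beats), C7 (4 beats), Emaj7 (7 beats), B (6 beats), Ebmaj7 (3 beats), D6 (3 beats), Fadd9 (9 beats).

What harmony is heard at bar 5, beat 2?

Beat 2 of bar 5 is beat (5−1)×6 + 2 = 26 overall.
Running totals: Em ends at 5, Fmaj7 ends at 7, G7 ends at 10, Ab7 ends at 15, Cdim ends at 18, Eb6 ends at 21, Absus4 ends at 25, Eb7 ends at 28.
Beat 26 falls within Eb7.

Eb7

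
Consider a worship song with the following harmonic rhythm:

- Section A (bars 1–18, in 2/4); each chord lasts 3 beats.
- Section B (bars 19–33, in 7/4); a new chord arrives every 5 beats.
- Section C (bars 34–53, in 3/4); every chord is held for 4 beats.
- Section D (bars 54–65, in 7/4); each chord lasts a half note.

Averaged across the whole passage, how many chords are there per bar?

18/13 chords per bar

A: 18 × 2 = 36 beats ÷ 3 = 12 chords.
B: 15 × 7 = 105 beats ÷ 5 = 21 chords.
C: 20 × 3 = 60 beats ÷ 4 = 15 chords.
D: 12 × 7 = 84 beats ÷ 2 = 42 chords.
Overall: 90 chords over 65 bars → 90/65 = 18/13 chords per bar.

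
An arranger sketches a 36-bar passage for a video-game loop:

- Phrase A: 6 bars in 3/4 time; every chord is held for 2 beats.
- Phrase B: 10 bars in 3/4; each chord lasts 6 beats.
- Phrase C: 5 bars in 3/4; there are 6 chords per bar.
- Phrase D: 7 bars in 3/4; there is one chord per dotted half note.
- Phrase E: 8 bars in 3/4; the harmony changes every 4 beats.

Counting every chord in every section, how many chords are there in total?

A: 6 bars × 3 beats = 18 beats; 2 beats/chord → 9 chords.
B: 10 bars × 3 beats = 30 beats; 6 beats/chord → 5 chords.
C: 5 bars × 3 beats = 15 beats; 0.5 beats/chord → 30 chords.
D: 7 bars × 3 beats = 21 beats; 3 beats/chord → 7 chords.
E: 8 bars × 3 beats = 24 beats; 4 beats/chord → 6 chords.
Total: 9 + 5 + 30 + 7 + 6 = 57.

57 chords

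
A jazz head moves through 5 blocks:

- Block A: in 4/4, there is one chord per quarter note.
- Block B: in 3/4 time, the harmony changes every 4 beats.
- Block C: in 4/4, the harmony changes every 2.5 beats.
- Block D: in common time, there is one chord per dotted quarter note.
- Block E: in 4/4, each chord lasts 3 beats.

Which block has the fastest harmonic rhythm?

Block A

A: 4 beats/bar ÷ 1 beat/chord = 4 chords/bar.
B: 3 beats/bar ÷ 4 beats/chord = 0.75 chords/bar.
C: 4 beats/bar ÷ 2.5 beats/chord = 1.6 chords/bar.
D: 4 beats/bar ÷ 1.5 beats/chord = 8/3 chords/bar.
E: 4 beats/bar ÷ 3 beats/chord = 4/3 chords/bar.
Fastest is A at 4 chords/bar.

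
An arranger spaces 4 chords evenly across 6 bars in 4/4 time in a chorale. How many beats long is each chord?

6 beats

6 bars × 4 beats/bar = 24 beats total.
24 beats ÷ 4 chords = 6 beats per chord.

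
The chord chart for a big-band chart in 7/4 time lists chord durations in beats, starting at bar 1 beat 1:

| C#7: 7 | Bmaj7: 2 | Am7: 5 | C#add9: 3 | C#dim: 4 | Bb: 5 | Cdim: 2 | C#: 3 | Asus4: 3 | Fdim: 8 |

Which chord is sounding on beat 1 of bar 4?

Beat 1 of bar 4 is beat (4−1)×7 + 1 = 22 overall.
Running totals: C#7 ends at 7, Bmaj7 ends at 9, Am7 ends at 14, C#add9 ends at 17, C#dim ends at 21, Bb ends at 26.
Beat 22 falls within Bb.

Bb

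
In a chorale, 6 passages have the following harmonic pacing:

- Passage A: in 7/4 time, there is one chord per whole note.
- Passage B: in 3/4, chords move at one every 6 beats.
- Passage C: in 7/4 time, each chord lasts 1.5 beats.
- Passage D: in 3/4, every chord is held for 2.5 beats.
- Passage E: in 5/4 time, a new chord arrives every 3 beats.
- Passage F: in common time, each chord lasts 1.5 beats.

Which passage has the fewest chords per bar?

Passage B

A: each chord is 4 beats in 7/4, so 1.75 per bar.
B: each chord is 6 beats in 3/4, so 0.5 per bar.
C: each chord is 1.5 beats in 7/4, so 14/3 per bar.
D: each chord is 2.5 beats in 3/4, so 1.2 per bar.
E: each chord is 3 beats in 5/4, so 5/3 per bar.
F: each chord is 1.5 beats in 4/4, so 8/3 per bar.
Slowest is B at 0.5 chords/bar.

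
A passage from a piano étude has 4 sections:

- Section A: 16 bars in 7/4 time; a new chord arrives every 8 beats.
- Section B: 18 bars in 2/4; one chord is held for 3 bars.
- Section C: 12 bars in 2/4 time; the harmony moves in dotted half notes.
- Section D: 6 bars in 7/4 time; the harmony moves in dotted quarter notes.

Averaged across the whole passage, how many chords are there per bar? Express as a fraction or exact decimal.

A: 16 bars of 7 beats is 112 beats; at 8 beats each that's 14 chords.
B: 18 bars of 2 beats is 36 beats; at 6 beats each that's 6 chords.
C: 12 bars of 2 beats is 24 beats; at 3 beats each that's 8 chords.
D: 6 bars of 7 beats is 42 beats; at 1.5 beats each that's 28 chords.
Overall: 56 chords over 52 bars → 56/52 = 14/13 chords per bar.

14/13 chords per bar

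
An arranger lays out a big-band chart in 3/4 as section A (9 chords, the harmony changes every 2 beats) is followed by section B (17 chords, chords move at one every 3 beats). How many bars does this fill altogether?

A: 9 × 2 = 18 beats = 6 bars.
B: 17 × 3 = 51 beats = 17 bars.
Total: 6 + 17 = 23 bars.

23 bars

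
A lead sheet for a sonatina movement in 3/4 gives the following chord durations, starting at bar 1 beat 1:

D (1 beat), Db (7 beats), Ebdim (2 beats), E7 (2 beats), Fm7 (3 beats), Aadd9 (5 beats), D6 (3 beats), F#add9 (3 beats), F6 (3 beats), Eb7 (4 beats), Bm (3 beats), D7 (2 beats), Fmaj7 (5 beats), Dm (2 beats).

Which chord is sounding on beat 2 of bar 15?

Beat 2 of bar 15 is beat (15−1)×3 + 2 = 44 overall.
Running totals: D ends at 1, Db ends at 8, Ebdim ends at 10, E7 ends at 12, Fm7 ends at 15, Aadd9 ends at 20, D6 ends at 23, F#add9 ends at 26, F6 ends at 29, Eb7 ends at 33, Bm ends at 36, D7 ends at 38, Fmaj7 ends at 43, Dm ends at 45.
Beat 44 falls within Dm.

Dm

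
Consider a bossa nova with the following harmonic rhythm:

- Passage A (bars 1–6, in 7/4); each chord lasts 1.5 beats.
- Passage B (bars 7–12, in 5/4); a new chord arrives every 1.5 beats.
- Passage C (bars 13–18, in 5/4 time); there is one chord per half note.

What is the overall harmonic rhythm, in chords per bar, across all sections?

3.5 chords per bar

A: 6 × 7 = 42 beats ÷ 1.5 = 28 chords.
B: 6 × 5 = 30 beats ÷ 1.5 = 20 chords.
C: 6 × 5 = 30 beats ÷ 2 = 15 chords.
Overall: 63 chords over 18 bars → 63/18 = 3.5 chords per bar.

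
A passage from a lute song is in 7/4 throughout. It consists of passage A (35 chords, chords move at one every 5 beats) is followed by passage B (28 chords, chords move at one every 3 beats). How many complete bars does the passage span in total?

37 bars

A: 35 × 5 = 175 beats = 25 bars.
B: 28 × 3 = 84 beats = 12 bars.
Total: 25 + 12 = 37 bars.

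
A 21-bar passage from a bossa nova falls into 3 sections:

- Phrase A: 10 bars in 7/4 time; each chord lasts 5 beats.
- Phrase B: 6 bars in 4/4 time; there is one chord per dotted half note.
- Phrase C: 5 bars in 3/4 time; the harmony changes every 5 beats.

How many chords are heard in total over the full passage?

A: 10·7 = 70 beats, 70/5 = 14 chords.
B: 6·4 = 24 beats, 24/3 = 8 chords.
C: 5·3 = 15 beats, 15/5 = 3 chords.
Total: 14 + 8 + 3 = 25.

25 chords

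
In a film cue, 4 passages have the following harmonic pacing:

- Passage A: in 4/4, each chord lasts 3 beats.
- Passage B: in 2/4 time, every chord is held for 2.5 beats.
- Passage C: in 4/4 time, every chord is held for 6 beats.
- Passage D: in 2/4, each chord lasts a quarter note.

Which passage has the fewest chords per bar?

Passage C

A: 4/3 = 4/3 chords/bar.
B: 2/2.5 = 0.8 chords/bar.
C: 4/6 = 2/3 chords/bar.
D: 2/1 = 2 chords/bar.
Slowest is C at 2/3 chords/bar.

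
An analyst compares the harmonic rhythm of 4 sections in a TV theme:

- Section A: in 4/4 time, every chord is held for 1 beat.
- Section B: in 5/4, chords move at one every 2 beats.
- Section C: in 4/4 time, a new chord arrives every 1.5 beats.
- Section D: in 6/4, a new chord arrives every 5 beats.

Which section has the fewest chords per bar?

A: 4 beats/bar ÷ 1 beat/chord = 4 chords/bar.
B: 5 beats/bar ÷ 2 beats/chord = 2.5 chords/bar.
C: 4 beats/bar ÷ 1.5 beats/chord = 8/3 chords/bar.
D: 6 beats/bar ÷ 5 beats/chord = 1.2 chords/bar.
Slowest is D at 1.2 chords/bar.

Section D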